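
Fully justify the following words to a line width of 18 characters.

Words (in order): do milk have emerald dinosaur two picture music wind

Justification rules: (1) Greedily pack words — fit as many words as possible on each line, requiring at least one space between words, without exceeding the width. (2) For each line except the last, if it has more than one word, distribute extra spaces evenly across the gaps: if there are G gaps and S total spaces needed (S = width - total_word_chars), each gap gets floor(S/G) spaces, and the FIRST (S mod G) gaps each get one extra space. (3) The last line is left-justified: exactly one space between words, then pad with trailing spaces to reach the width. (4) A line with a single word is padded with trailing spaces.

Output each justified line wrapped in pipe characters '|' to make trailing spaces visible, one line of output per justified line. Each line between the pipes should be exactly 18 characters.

Answer: |do    milk    have|
|emerald   dinosaur|
|two  picture music|
|wind              |

Derivation:
Line 1: ['do', 'milk', 'have'] (min_width=12, slack=6)
Line 2: ['emerald', 'dinosaur'] (min_width=16, slack=2)
Line 3: ['two', 'picture', 'music'] (min_width=17, slack=1)
Line 4: ['wind'] (min_width=4, slack=14)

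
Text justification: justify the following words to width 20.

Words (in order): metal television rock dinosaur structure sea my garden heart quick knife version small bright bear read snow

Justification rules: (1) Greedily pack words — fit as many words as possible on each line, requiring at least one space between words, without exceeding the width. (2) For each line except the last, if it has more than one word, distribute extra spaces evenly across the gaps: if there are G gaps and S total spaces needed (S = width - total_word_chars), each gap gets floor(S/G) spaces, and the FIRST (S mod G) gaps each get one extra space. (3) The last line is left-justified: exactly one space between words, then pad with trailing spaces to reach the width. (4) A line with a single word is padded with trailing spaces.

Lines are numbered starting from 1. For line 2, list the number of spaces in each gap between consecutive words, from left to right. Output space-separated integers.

Line 1: ['metal', 'television'] (min_width=16, slack=4)
Line 2: ['rock', 'dinosaur'] (min_width=13, slack=7)
Line 3: ['structure', 'sea', 'my'] (min_width=16, slack=4)
Line 4: ['garden', 'heart', 'quick'] (min_width=18, slack=2)
Line 5: ['knife', 'version', 'small'] (min_width=19, slack=1)
Line 6: ['bright', 'bear', 'read'] (min_width=16, slack=4)
Line 7: ['snow'] (min_width=4, slack=16)

Answer: 8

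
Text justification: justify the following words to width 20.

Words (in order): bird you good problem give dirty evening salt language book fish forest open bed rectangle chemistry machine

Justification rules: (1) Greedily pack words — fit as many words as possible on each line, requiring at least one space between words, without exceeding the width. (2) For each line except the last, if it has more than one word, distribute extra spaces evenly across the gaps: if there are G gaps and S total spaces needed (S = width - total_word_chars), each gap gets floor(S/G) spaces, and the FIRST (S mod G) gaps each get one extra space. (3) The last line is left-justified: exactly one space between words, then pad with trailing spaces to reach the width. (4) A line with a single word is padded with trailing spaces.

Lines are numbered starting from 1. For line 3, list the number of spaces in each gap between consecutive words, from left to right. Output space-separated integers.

Line 1: ['bird', 'you', 'good'] (min_width=13, slack=7)
Line 2: ['problem', 'give', 'dirty'] (min_width=18, slack=2)
Line 3: ['evening', 'salt'] (min_width=12, slack=8)
Line 4: ['language', 'book', 'fish'] (min_width=18, slack=2)
Line 5: ['forest', 'open', 'bed'] (min_width=15, slack=5)
Line 6: ['rectangle', 'chemistry'] (min_width=19, slack=1)
Line 7: ['machine'] (min_width=7, slack=13)

Answer: 9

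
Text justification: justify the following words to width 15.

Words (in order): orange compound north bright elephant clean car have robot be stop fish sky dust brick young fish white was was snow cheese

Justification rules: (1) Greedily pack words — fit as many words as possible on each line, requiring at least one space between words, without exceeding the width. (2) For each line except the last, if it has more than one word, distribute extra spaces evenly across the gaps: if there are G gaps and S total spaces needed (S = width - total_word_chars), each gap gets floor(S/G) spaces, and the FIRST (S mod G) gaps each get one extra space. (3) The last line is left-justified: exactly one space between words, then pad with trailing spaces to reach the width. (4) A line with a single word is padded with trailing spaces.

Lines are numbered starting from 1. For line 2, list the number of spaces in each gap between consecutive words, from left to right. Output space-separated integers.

Answer: 4

Derivation:
Line 1: ['orange', 'compound'] (min_width=15, slack=0)
Line 2: ['north', 'bright'] (min_width=12, slack=3)
Line 3: ['elephant', 'clean'] (min_width=14, slack=1)
Line 4: ['car', 'have', 'robot'] (min_width=14, slack=1)
Line 5: ['be', 'stop', 'fish'] (min_width=12, slack=3)
Line 6: ['sky', 'dust', 'brick'] (min_width=14, slack=1)
Line 7: ['young', 'fish'] (min_width=10, slack=5)
Line 8: ['white', 'was', 'was'] (min_width=13, slack=2)
Line 9: ['snow', 'cheese'] (min_width=11, slack=4)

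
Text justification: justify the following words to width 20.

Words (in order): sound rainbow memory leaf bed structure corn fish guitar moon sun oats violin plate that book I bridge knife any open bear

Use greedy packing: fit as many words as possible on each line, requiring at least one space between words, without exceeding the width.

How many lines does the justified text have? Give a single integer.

Line 1: ['sound', 'rainbow', 'memory'] (min_width=20, slack=0)
Line 2: ['leaf', 'bed', 'structure'] (min_width=18, slack=2)
Line 3: ['corn', 'fish', 'guitar'] (min_width=16, slack=4)
Line 4: ['moon', 'sun', 'oats', 'violin'] (min_width=20, slack=0)
Line 5: ['plate', 'that', 'book', 'I'] (min_width=17, slack=3)
Line 6: ['bridge', 'knife', 'any'] (min_width=16, slack=4)
Line 7: ['open', 'bear'] (min_width=9, slack=11)
Total lines: 7

Answer: 7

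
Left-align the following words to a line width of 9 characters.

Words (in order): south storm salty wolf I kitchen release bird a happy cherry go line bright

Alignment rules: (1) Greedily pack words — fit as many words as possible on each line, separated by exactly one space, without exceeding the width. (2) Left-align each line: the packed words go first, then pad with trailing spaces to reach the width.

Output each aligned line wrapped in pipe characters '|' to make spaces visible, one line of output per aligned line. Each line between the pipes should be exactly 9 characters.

Answer: |south    |
|storm    |
|salty    |
|wolf I   |
|kitchen  |
|release  |
|bird a   |
|happy    |
|cherry go|
|line     |
|bright   |

Derivation:
Line 1: ['south'] (min_width=5, slack=4)
Line 2: ['storm'] (min_width=5, slack=4)
Line 3: ['salty'] (min_width=5, slack=4)
Line 4: ['wolf', 'I'] (min_width=6, slack=3)
Line 5: ['kitchen'] (min_width=7, slack=2)
Line 6: ['release'] (min_width=7, slack=2)
Line 7: ['bird', 'a'] (min_width=6, slack=3)
Line 8: ['happy'] (min_width=5, slack=4)
Line 9: ['cherry', 'go'] (min_width=9, slack=0)
Line 10: ['line'] (min_width=4, slack=5)
Line 11: ['bright'] (min_width=6, slack=3)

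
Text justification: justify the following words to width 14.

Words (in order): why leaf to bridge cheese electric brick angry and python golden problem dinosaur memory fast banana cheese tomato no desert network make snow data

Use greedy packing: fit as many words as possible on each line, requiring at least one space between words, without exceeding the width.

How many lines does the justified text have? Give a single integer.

Line 1: ['why', 'leaf', 'to'] (min_width=11, slack=3)
Line 2: ['bridge', 'cheese'] (min_width=13, slack=1)
Line 3: ['electric', 'brick'] (min_width=14, slack=0)
Line 4: ['angry', 'and'] (min_width=9, slack=5)
Line 5: ['python', 'golden'] (min_width=13, slack=1)
Line 6: ['problem'] (min_width=7, slack=7)
Line 7: ['dinosaur'] (min_width=8, slack=6)
Line 8: ['memory', 'fast'] (min_width=11, slack=3)
Line 9: ['banana', 'cheese'] (min_width=13, slack=1)
Line 10: ['tomato', 'no'] (min_width=9, slack=5)
Line 11: ['desert', 'network'] (min_width=14, slack=0)
Line 12: ['make', 'snow', 'data'] (min_width=14, slack=0)
Total lines: 12

Answer: 12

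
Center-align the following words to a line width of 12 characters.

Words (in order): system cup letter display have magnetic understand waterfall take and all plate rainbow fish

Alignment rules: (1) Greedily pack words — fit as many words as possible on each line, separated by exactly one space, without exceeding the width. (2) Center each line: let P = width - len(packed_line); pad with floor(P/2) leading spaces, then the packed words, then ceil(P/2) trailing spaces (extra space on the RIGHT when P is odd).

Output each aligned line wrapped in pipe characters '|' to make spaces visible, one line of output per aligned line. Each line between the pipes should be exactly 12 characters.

Line 1: ['system', 'cup'] (min_width=10, slack=2)
Line 2: ['letter'] (min_width=6, slack=6)
Line 3: ['display', 'have'] (min_width=12, slack=0)
Line 4: ['magnetic'] (min_width=8, slack=4)
Line 5: ['understand'] (min_width=10, slack=2)
Line 6: ['waterfall'] (min_width=9, slack=3)
Line 7: ['take', 'and', 'all'] (min_width=12, slack=0)
Line 8: ['plate'] (min_width=5, slack=7)
Line 9: ['rainbow', 'fish'] (min_width=12, slack=0)

Answer: | system cup |
|   letter   |
|display have|
|  magnetic  |
| understand |
| waterfall  |
|take and all|
|   plate    |
|rainbow fish|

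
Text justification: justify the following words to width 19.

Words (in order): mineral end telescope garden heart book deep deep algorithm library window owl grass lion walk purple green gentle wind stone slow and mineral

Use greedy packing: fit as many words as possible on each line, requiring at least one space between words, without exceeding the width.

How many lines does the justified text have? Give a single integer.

Line 1: ['mineral', 'end'] (min_width=11, slack=8)
Line 2: ['telescope', 'garden'] (min_width=16, slack=3)
Line 3: ['heart', 'book', 'deep'] (min_width=15, slack=4)
Line 4: ['deep', 'algorithm'] (min_width=14, slack=5)
Line 5: ['library', 'window', 'owl'] (min_width=18, slack=1)
Line 6: ['grass', 'lion', 'walk'] (min_width=15, slack=4)
Line 7: ['purple', 'green', 'gentle'] (min_width=19, slack=0)
Line 8: ['wind', 'stone', 'slow', 'and'] (min_width=19, slack=0)
Line 9: ['mineral'] (min_width=7, slack=12)
Total lines: 9

Answer: 9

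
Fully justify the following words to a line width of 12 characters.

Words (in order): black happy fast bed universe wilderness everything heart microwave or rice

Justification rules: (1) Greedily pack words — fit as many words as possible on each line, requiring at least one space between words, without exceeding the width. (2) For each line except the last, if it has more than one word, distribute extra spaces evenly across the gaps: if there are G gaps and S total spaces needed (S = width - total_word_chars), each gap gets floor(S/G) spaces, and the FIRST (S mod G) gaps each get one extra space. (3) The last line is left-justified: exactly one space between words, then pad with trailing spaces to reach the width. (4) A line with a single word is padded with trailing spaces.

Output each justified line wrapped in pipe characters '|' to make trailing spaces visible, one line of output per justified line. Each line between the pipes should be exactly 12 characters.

Answer: |black  happy|
|fast     bed|
|universe    |
|wilderness  |
|everything  |
|heart       |
|microwave or|
|rice        |

Derivation:
Line 1: ['black', 'happy'] (min_width=11, slack=1)
Line 2: ['fast', 'bed'] (min_width=8, slack=4)
Line 3: ['universe'] (min_width=8, slack=4)
Line 4: ['wilderness'] (min_width=10, slack=2)
Line 5: ['everything'] (min_width=10, slack=2)
Line 6: ['heart'] (min_width=5, slack=7)
Line 7: ['microwave', 'or'] (min_width=12, slack=0)
Line 8: ['rice'] (min_width=4, slack=8)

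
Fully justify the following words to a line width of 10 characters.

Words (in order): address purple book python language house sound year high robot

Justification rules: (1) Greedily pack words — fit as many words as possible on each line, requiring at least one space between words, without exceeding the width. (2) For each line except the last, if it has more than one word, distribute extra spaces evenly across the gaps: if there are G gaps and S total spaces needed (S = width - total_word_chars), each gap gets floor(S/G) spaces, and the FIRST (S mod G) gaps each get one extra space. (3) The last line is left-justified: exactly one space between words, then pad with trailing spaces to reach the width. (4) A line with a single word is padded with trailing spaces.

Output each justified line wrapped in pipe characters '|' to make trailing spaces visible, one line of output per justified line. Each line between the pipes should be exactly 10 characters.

Line 1: ['address'] (min_width=7, slack=3)
Line 2: ['purple'] (min_width=6, slack=4)
Line 3: ['book'] (min_width=4, slack=6)
Line 4: ['python'] (min_width=6, slack=4)
Line 5: ['language'] (min_width=8, slack=2)
Line 6: ['house'] (min_width=5, slack=5)
Line 7: ['sound', 'year'] (min_width=10, slack=0)
Line 8: ['high', 'robot'] (min_width=10, slack=0)

Answer: |address   |
|purple    |
|book      |
|python    |
|language  |
|house     |
|sound year|
|high robot|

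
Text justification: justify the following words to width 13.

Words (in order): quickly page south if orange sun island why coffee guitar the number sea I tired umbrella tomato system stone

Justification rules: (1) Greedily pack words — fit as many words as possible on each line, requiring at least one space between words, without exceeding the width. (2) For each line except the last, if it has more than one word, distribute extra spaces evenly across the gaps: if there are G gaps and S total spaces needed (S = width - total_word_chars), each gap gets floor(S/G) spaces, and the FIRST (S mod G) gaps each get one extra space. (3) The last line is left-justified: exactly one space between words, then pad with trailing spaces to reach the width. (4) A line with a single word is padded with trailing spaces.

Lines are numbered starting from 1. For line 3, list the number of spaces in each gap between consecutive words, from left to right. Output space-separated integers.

Answer: 4

Derivation:
Line 1: ['quickly', 'page'] (min_width=12, slack=1)
Line 2: ['south', 'if'] (min_width=8, slack=5)
Line 3: ['orange', 'sun'] (min_width=10, slack=3)
Line 4: ['island', 'why'] (min_width=10, slack=3)
Line 5: ['coffee', 'guitar'] (min_width=13, slack=0)
Line 6: ['the', 'number'] (min_width=10, slack=3)
Line 7: ['sea', 'I', 'tired'] (min_width=11, slack=2)
Line 8: ['umbrella'] (min_width=8, slack=5)
Line 9: ['tomato', 'system'] (min_width=13, slack=0)
Line 10: ['stone'] (min_width=5, slack=8)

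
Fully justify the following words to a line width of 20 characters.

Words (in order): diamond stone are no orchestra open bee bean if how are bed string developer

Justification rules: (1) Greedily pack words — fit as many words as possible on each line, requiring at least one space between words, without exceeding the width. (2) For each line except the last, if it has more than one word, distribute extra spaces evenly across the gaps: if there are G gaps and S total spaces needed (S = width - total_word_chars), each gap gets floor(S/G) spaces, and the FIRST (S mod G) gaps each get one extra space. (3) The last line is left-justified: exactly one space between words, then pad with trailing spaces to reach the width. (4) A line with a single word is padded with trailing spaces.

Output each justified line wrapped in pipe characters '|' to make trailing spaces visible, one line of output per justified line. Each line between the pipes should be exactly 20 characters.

Line 1: ['diamond', 'stone', 'are', 'no'] (min_width=20, slack=0)
Line 2: ['orchestra', 'open', 'bee'] (min_width=18, slack=2)
Line 3: ['bean', 'if', 'how', 'are', 'bed'] (min_width=19, slack=1)
Line 4: ['string', 'developer'] (min_width=16, slack=4)

Answer: |diamond stone are no|
|orchestra  open  bee|
|bean  if how are bed|
|string developer    |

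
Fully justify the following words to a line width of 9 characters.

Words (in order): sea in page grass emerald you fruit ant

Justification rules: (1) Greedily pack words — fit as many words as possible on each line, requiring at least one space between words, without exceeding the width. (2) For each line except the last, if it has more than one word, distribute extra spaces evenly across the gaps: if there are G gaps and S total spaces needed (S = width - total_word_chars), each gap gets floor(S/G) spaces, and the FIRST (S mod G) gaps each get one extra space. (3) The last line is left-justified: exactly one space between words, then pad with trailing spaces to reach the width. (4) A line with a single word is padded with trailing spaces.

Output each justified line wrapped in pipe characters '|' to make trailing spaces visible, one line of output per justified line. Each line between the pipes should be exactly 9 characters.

Answer: |sea    in|
|page     |
|grass    |
|emerald  |
|you fruit|
|ant      |

Derivation:
Line 1: ['sea', 'in'] (min_width=6, slack=3)
Line 2: ['page'] (min_width=4, slack=5)
Line 3: ['grass'] (min_width=5, slack=4)
Line 4: ['emerald'] (min_width=7, slack=2)
Line 5: ['you', 'fruit'] (min_width=9, slack=0)
Line 6: ['ant'] (min_width=3, slack=6)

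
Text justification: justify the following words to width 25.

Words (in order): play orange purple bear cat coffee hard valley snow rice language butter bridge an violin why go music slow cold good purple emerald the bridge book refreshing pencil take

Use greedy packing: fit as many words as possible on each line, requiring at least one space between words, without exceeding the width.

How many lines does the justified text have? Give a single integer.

Answer: 8

Derivation:
Line 1: ['play', 'orange', 'purple', 'bear'] (min_width=23, slack=2)
Line 2: ['cat', 'coffee', 'hard', 'valley'] (min_width=22, slack=3)
Line 3: ['snow', 'rice', 'language', 'butter'] (min_width=25, slack=0)
Line 4: ['bridge', 'an', 'violin', 'why', 'go'] (min_width=23, slack=2)
Line 5: ['music', 'slow', 'cold', 'good'] (min_width=20, slack=5)
Line 6: ['purple', 'emerald', 'the', 'bridge'] (min_width=25, slack=0)
Line 7: ['book', 'refreshing', 'pencil'] (min_width=22, slack=3)
Line 8: ['take'] (min_width=4, slack=21)
Total lines: 8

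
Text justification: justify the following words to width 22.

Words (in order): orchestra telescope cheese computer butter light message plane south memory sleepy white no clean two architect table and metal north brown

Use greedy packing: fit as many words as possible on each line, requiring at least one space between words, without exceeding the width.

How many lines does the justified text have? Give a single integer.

Answer: 7

Derivation:
Line 1: ['orchestra', 'telescope'] (min_width=19, slack=3)
Line 2: ['cheese', 'computer', 'butter'] (min_width=22, slack=0)
Line 3: ['light', 'message', 'plane'] (min_width=19, slack=3)
Line 4: ['south', 'memory', 'sleepy'] (min_width=19, slack=3)
Line 5: ['white', 'no', 'clean', 'two'] (min_width=18, slack=4)
Line 6: ['architect', 'table', 'and'] (min_width=19, slack=3)
Line 7: ['metal', 'north', 'brown'] (min_width=17, slack=5)
Total lines: 7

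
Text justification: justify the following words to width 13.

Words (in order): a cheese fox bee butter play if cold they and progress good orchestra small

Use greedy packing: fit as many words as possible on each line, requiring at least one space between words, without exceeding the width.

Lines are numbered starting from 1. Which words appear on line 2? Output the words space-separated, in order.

Answer: bee butter

Derivation:
Line 1: ['a', 'cheese', 'fox'] (min_width=12, slack=1)
Line 2: ['bee', 'butter'] (min_width=10, slack=3)
Line 3: ['play', 'if', 'cold'] (min_width=12, slack=1)
Line 4: ['they', 'and'] (min_width=8, slack=5)
Line 5: ['progress', 'good'] (min_width=13, slack=0)
Line 6: ['orchestra'] (min_width=9, slack=4)
Line 7: ['small'] (min_width=5, slack=8)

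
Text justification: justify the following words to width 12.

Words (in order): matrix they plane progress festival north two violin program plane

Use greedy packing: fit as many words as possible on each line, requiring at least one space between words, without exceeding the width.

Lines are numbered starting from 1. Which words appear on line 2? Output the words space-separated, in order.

Answer: plane

Derivation:
Line 1: ['matrix', 'they'] (min_width=11, slack=1)
Line 2: ['plane'] (min_width=5, slack=7)
Line 3: ['progress'] (min_width=8, slack=4)
Line 4: ['festival'] (min_width=8, slack=4)
Line 5: ['north', 'two'] (min_width=9, slack=3)
Line 6: ['violin'] (min_width=6, slack=6)
Line 7: ['program'] (min_width=7, slack=5)
Line 8: ['plane'] (min_width=5, slack=7)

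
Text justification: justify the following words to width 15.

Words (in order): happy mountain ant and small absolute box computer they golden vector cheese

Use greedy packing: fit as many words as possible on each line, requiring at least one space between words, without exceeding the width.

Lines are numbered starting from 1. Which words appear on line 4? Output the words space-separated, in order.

Line 1: ['happy', 'mountain'] (min_width=14, slack=1)
Line 2: ['ant', 'and', 'small'] (min_width=13, slack=2)
Line 3: ['absolute', 'box'] (min_width=12, slack=3)
Line 4: ['computer', 'they'] (min_width=13, slack=2)
Line 5: ['golden', 'vector'] (min_width=13, slack=2)
Line 6: ['cheese'] (min_width=6, slack=9)

Answer: computer they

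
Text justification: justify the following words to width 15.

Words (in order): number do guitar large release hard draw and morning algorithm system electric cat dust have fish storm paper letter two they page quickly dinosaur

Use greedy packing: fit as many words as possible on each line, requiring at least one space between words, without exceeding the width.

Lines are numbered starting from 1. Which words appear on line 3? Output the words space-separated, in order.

Answer: release hard

Derivation:
Line 1: ['number', 'do'] (min_width=9, slack=6)
Line 2: ['guitar', 'large'] (min_width=12, slack=3)
Line 3: ['release', 'hard'] (min_width=12, slack=3)
Line 4: ['draw', 'and'] (min_width=8, slack=7)
Line 5: ['morning'] (min_width=7, slack=8)
Line 6: ['algorithm'] (min_width=9, slack=6)
Line 7: ['system', 'electric'] (min_width=15, slack=0)
Line 8: ['cat', 'dust', 'have'] (min_width=13, slack=2)
Line 9: ['fish', 'storm'] (min_width=10, slack=5)
Line 10: ['paper', 'letter'] (min_width=12, slack=3)
Line 11: ['two', 'they', 'page'] (min_width=13, slack=2)
Line 12: ['quickly'] (min_width=7, slack=8)
Line 13: ['dinosaur'] (min_width=8, slack=7)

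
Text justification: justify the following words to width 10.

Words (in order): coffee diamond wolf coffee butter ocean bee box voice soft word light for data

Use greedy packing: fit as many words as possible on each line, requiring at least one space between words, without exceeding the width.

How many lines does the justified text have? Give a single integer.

Answer: 10

Derivation:
Line 1: ['coffee'] (min_width=6, slack=4)
Line 2: ['diamond'] (min_width=7, slack=3)
Line 3: ['wolf'] (min_width=4, slack=6)
Line 4: ['coffee'] (min_width=6, slack=4)
Line 5: ['butter'] (min_width=6, slack=4)
Line 6: ['ocean', 'bee'] (min_width=9, slack=1)
Line 7: ['box', 'voice'] (min_width=9, slack=1)
Line 8: ['soft', 'word'] (min_width=9, slack=1)
Line 9: ['light', 'for'] (min_width=9, slack=1)
Line 10: ['data'] (min_width=4, slack=6)
Total lines: 10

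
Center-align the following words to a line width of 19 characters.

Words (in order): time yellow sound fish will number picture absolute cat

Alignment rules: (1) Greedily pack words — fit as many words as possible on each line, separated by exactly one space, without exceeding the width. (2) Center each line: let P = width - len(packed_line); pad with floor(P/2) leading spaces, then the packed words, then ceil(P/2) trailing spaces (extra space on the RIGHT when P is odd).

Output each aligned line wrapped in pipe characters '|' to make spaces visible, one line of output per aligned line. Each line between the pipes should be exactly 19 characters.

Answer: | time yellow sound |
| fish will number  |
| picture absolute  |
|        cat        |

Derivation:
Line 1: ['time', 'yellow', 'sound'] (min_width=17, slack=2)
Line 2: ['fish', 'will', 'number'] (min_width=16, slack=3)
Line 3: ['picture', 'absolute'] (min_width=16, slack=3)
Line 4: ['cat'] (min_width=3, slack=16)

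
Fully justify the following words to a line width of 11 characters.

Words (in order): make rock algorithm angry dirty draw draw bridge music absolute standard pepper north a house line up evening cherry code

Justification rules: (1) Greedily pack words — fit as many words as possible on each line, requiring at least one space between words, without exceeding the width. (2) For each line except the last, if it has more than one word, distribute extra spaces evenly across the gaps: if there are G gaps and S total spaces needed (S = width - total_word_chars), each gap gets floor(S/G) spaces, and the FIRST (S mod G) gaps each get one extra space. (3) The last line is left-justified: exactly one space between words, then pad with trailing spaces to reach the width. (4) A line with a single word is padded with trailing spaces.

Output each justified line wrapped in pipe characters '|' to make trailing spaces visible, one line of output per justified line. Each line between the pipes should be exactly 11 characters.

Answer: |make   rock|
|algorithm  |
|angry dirty|
|draw   draw|
|bridge     |
|music      |
|absolute   |
|standard   |
|pepper     |
|north     a|
|house  line|
|up  evening|
|cherry code|

Derivation:
Line 1: ['make', 'rock'] (min_width=9, slack=2)
Line 2: ['algorithm'] (min_width=9, slack=2)
Line 3: ['angry', 'dirty'] (min_width=11, slack=0)
Line 4: ['draw', 'draw'] (min_width=9, slack=2)
Line 5: ['bridge'] (min_width=6, slack=5)
Line 6: ['music'] (min_width=5, slack=6)
Line 7: ['absolute'] (min_width=8, slack=3)
Line 8: ['standard'] (min_width=8, slack=3)
Line 9: ['pepper'] (min_width=6, slack=5)
Line 10: ['north', 'a'] (min_width=7, slack=4)
Line 11: ['house', 'line'] (min_width=10, slack=1)
Line 12: ['up', 'evening'] (min_width=10, slack=1)
Line 13: ['cherry', 'code'] (min_width=11, slack=0)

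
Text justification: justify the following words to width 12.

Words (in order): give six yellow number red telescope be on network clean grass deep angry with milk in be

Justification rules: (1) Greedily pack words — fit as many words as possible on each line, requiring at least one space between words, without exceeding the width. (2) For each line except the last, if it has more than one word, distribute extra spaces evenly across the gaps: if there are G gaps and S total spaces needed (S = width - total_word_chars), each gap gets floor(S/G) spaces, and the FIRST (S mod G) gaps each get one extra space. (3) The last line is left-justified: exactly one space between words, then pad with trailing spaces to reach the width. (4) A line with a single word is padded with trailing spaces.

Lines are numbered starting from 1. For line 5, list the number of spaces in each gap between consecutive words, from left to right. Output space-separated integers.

Answer: 3

Derivation:
Line 1: ['give', 'six'] (min_width=8, slack=4)
Line 2: ['yellow'] (min_width=6, slack=6)
Line 3: ['number', 'red'] (min_width=10, slack=2)
Line 4: ['telescope', 'be'] (min_width=12, slack=0)
Line 5: ['on', 'network'] (min_width=10, slack=2)
Line 6: ['clean', 'grass'] (min_width=11, slack=1)
Line 7: ['deep', 'angry'] (min_width=10, slack=2)
Line 8: ['with', 'milk', 'in'] (min_width=12, slack=0)
Line 9: ['be'] (min_width=2, slack=10)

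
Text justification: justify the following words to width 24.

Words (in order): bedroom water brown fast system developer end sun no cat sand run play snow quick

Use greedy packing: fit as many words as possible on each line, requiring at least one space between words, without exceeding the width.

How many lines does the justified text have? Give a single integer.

Line 1: ['bedroom', 'water', 'brown', 'fast'] (min_width=24, slack=0)
Line 2: ['system', 'developer', 'end', 'sun'] (min_width=24, slack=0)
Line 3: ['no', 'cat', 'sand', 'run', 'play'] (min_width=20, slack=4)
Line 4: ['snow', 'quick'] (min_width=10, slack=14)
Total lines: 4

Answer: 4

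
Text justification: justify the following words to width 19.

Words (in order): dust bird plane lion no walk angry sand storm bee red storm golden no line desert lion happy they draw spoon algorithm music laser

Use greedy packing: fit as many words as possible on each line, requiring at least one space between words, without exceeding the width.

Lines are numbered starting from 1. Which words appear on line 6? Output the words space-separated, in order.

Answer: happy they draw

Derivation:
Line 1: ['dust', 'bird', 'plane'] (min_width=15, slack=4)
Line 2: ['lion', 'no', 'walk', 'angry'] (min_width=18, slack=1)
Line 3: ['sand', 'storm', 'bee', 'red'] (min_width=18, slack=1)
Line 4: ['storm', 'golden', 'no'] (min_width=15, slack=4)
Line 5: ['line', 'desert', 'lion'] (min_width=16, slack=3)
Line 6: ['happy', 'they', 'draw'] (min_width=15, slack=4)
Line 7: ['spoon', 'algorithm'] (min_width=15, slack=4)
Line 8: ['music', 'laser'] (min_width=11, slack=8)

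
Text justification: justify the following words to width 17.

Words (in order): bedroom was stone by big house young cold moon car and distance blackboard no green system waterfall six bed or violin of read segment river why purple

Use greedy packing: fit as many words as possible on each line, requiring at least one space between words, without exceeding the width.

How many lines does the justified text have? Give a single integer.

Line 1: ['bedroom', 'was', 'stone'] (min_width=17, slack=0)
Line 2: ['by', 'big', 'house'] (min_width=12, slack=5)
Line 3: ['young', 'cold', 'moon'] (min_width=15, slack=2)
Line 4: ['car', 'and', 'distance'] (min_width=16, slack=1)
Line 5: ['blackboard', 'no'] (min_width=13, slack=4)
Line 6: ['green', 'system'] (min_width=12, slack=5)
Line 7: ['waterfall', 'six', 'bed'] (min_width=17, slack=0)
Line 8: ['or', 'violin', 'of', 'read'] (min_width=17, slack=0)
Line 9: ['segment', 'river', 'why'] (min_width=17, slack=0)
Line 10: ['purple'] (min_width=6, slack=11)
Total lines: 10

Answer: 10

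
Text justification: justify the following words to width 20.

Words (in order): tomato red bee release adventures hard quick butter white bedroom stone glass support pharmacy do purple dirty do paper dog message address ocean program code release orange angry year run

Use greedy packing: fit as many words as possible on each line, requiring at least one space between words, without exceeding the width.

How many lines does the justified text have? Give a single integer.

Line 1: ['tomato', 'red', 'bee'] (min_width=14, slack=6)
Line 2: ['release', 'adventures'] (min_width=18, slack=2)
Line 3: ['hard', 'quick', 'butter'] (min_width=17, slack=3)
Line 4: ['white', 'bedroom', 'stone'] (min_width=19, slack=1)
Line 5: ['glass', 'support'] (min_width=13, slack=7)
Line 6: ['pharmacy', 'do', 'purple'] (min_width=18, slack=2)
Line 7: ['dirty', 'do', 'paper', 'dog'] (min_width=18, slack=2)
Line 8: ['message', 'address'] (min_width=15, slack=5)
Line 9: ['ocean', 'program', 'code'] (min_width=18, slack=2)
Line 10: ['release', 'orange', 'angry'] (min_width=20, slack=0)
Line 11: ['year', 'run'] (min_width=8, slack=12)
Total lines: 11

Answer: 11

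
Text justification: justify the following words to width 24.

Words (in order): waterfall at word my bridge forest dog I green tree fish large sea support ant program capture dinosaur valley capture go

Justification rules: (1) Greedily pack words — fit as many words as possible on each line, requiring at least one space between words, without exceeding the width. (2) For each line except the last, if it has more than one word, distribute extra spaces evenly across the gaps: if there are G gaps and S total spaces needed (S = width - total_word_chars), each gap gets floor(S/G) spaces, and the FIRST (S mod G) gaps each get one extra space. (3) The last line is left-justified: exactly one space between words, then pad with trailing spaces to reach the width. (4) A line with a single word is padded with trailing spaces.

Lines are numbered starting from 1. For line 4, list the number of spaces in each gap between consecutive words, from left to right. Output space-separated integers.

Answer: 2 1 1

Derivation:
Line 1: ['waterfall', 'at', 'word', 'my'] (min_width=20, slack=4)
Line 2: ['bridge', 'forest', 'dog', 'I'] (min_width=19, slack=5)
Line 3: ['green', 'tree', 'fish', 'large'] (min_width=21, slack=3)
Line 4: ['sea', 'support', 'ant', 'program'] (min_width=23, slack=1)
Line 5: ['capture', 'dinosaur', 'valley'] (min_width=23, slack=1)
Line 6: ['capture', 'go'] (min_width=10, slack=14)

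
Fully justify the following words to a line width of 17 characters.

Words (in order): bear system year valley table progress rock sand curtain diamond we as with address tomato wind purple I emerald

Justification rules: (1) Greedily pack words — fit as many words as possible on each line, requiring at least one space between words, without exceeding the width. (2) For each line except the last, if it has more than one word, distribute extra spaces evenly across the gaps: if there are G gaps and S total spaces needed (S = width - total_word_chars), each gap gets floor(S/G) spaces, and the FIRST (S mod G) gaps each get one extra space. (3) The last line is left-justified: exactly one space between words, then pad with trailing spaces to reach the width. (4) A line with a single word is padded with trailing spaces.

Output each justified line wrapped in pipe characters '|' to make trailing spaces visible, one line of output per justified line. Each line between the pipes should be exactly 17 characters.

Line 1: ['bear', 'system', 'year'] (min_width=16, slack=1)
Line 2: ['valley', 'table'] (min_width=12, slack=5)
Line 3: ['progress', 'rock'] (min_width=13, slack=4)
Line 4: ['sand', 'curtain'] (min_width=12, slack=5)
Line 5: ['diamond', 'we', 'as'] (min_width=13, slack=4)
Line 6: ['with', 'address'] (min_width=12, slack=5)
Line 7: ['tomato', 'wind'] (min_width=11, slack=6)
Line 8: ['purple', 'I', 'emerald'] (min_width=16, slack=1)

Answer: |bear  system year|
|valley      table|
|progress     rock|
|sand      curtain|
|diamond   we   as|
|with      address|
|tomato       wind|
|purple I emerald |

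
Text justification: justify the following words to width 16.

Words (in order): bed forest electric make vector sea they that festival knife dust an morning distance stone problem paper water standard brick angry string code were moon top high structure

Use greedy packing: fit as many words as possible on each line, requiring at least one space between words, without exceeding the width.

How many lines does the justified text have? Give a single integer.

Line 1: ['bed', 'forest'] (min_width=10, slack=6)
Line 2: ['electric', 'make'] (min_width=13, slack=3)
Line 3: ['vector', 'sea', 'they'] (min_width=15, slack=1)
Line 4: ['that', 'festival'] (min_width=13, slack=3)
Line 5: ['knife', 'dust', 'an'] (min_width=13, slack=3)
Line 6: ['morning', 'distance'] (min_width=16, slack=0)
Line 7: ['stone', 'problem'] (min_width=13, slack=3)
Line 8: ['paper', 'water'] (min_width=11, slack=5)
Line 9: ['standard', 'brick'] (min_width=14, slack=2)
Line 10: ['angry', 'string'] (min_width=12, slack=4)
Line 11: ['code', 'were', 'moon'] (min_width=14, slack=2)
Line 12: ['top', 'high'] (min_width=8, slack=8)
Line 13: ['structure'] (min_width=9, slack=7)
Total lines: 13

Answer: 13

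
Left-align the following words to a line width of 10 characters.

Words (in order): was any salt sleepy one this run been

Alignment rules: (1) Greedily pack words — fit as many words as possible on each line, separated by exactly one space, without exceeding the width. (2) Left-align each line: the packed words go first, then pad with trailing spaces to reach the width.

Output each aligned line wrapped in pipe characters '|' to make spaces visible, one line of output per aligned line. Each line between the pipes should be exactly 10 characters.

Answer: |was any   |
|salt      |
|sleepy one|
|this run  |
|been      |

Derivation:
Line 1: ['was', 'any'] (min_width=7, slack=3)
Line 2: ['salt'] (min_width=4, slack=6)
Line 3: ['sleepy', 'one'] (min_width=10, slack=0)
Line 4: ['this', 'run'] (min_width=8, slack=2)
Line 5: ['been'] (min_width=4, slack=6)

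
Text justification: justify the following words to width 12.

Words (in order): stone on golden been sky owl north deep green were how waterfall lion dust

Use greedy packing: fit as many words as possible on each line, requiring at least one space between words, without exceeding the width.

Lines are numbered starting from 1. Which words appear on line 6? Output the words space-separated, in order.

Line 1: ['stone', 'on'] (min_width=8, slack=4)
Line 2: ['golden', 'been'] (min_width=11, slack=1)
Line 3: ['sky', 'owl'] (min_width=7, slack=5)
Line 4: ['north', 'deep'] (min_width=10, slack=2)
Line 5: ['green', 'were'] (min_width=10, slack=2)
Line 6: ['how'] (min_width=3, slack=9)
Line 7: ['waterfall'] (min_width=9, slack=3)
Line 8: ['lion', 'dust'] (min_width=9, slack=3)

Answer: how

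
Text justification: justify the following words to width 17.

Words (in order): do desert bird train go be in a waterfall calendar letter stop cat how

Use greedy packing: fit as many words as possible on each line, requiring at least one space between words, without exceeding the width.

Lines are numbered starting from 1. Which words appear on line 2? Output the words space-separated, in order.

Answer: train go be in a

Derivation:
Line 1: ['do', 'desert', 'bird'] (min_width=14, slack=3)
Line 2: ['train', 'go', 'be', 'in', 'a'] (min_width=16, slack=1)
Line 3: ['waterfall'] (min_width=9, slack=8)
Line 4: ['calendar', 'letter'] (min_width=15, slack=2)
Line 5: ['stop', 'cat', 'how'] (min_width=12, slack=5)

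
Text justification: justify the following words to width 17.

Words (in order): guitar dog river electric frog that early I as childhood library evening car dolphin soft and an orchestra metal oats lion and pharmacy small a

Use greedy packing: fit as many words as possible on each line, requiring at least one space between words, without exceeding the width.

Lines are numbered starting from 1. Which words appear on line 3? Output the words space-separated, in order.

Line 1: ['guitar', 'dog', 'river'] (min_width=16, slack=1)
Line 2: ['electric', 'frog'] (min_width=13, slack=4)
Line 3: ['that', 'early', 'I', 'as'] (min_width=15, slack=2)
Line 4: ['childhood', 'library'] (min_width=17, slack=0)
Line 5: ['evening', 'car'] (min_width=11, slack=6)
Line 6: ['dolphin', 'soft', 'and'] (min_width=16, slack=1)
Line 7: ['an', 'orchestra'] (min_width=12, slack=5)
Line 8: ['metal', 'oats', 'lion'] (min_width=15, slack=2)
Line 9: ['and', 'pharmacy'] (min_width=12, slack=5)
Line 10: ['small', 'a'] (min_width=7, slack=10)

Answer: that early I as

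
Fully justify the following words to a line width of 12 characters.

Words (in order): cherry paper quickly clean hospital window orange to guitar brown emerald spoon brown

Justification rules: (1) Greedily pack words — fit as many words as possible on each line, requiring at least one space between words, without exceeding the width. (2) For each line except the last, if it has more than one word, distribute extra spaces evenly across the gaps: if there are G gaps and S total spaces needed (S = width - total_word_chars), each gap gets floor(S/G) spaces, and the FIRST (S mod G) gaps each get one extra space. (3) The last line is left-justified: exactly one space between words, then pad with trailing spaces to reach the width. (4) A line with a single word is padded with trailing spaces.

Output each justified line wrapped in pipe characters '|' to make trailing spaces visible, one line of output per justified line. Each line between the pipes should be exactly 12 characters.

Answer: |cherry paper|
|quickly     |
|clean       |
|hospital    |
|window      |
|orange    to|
|guitar brown|
|emerald     |
|spoon brown |

Derivation:
Line 1: ['cherry', 'paper'] (min_width=12, slack=0)
Line 2: ['quickly'] (min_width=7, slack=5)
Line 3: ['clean'] (min_width=5, slack=7)
Line 4: ['hospital'] (min_width=8, slack=4)
Line 5: ['window'] (min_width=6, slack=6)
Line 6: ['orange', 'to'] (min_width=9, slack=3)
Line 7: ['guitar', 'brown'] (min_width=12, slack=0)
Line 8: ['emerald'] (min_width=7, slack=5)
Line 9: ['spoon', 'brown'] (min_width=11, slack=1)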